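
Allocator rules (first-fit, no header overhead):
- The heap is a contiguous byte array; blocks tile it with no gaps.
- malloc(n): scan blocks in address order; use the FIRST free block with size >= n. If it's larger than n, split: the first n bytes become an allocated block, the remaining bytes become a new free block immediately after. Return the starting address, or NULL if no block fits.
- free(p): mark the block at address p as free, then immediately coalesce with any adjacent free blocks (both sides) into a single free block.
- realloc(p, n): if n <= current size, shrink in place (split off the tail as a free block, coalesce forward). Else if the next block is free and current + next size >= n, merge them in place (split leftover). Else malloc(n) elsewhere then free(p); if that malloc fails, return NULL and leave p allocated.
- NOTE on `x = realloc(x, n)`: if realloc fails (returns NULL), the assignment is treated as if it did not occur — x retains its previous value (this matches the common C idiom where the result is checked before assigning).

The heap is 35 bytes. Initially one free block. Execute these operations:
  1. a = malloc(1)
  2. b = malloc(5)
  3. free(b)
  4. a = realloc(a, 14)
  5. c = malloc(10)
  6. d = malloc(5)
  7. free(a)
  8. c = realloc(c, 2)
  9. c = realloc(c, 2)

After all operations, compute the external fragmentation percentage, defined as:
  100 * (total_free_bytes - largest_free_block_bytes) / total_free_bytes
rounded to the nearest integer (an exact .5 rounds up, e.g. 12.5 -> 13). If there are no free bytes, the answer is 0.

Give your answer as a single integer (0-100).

Answer: 50

Derivation:
Op 1: a = malloc(1) -> a = 0; heap: [0-0 ALLOC][1-34 FREE]
Op 2: b = malloc(5) -> b = 1; heap: [0-0 ALLOC][1-5 ALLOC][6-34 FREE]
Op 3: free(b) -> (freed b); heap: [0-0 ALLOC][1-34 FREE]
Op 4: a = realloc(a, 14) -> a = 0; heap: [0-13 ALLOC][14-34 FREE]
Op 5: c = malloc(10) -> c = 14; heap: [0-13 ALLOC][14-23 ALLOC][24-34 FREE]
Op 6: d = malloc(5) -> d = 24; heap: [0-13 ALLOC][14-23 ALLOC][24-28 ALLOC][29-34 FREE]
Op 7: free(a) -> (freed a); heap: [0-13 FREE][14-23 ALLOC][24-28 ALLOC][29-34 FREE]
Op 8: c = realloc(c, 2) -> c = 14; heap: [0-13 FREE][14-15 ALLOC][16-23 FREE][24-28 ALLOC][29-34 FREE]
Op 9: c = realloc(c, 2) -> c = 14; heap: [0-13 FREE][14-15 ALLOC][16-23 FREE][24-28 ALLOC][29-34 FREE]
Free blocks: [14 8 6] total_free=28 largest=14 -> 100*(28-14)/28 = 1400/28 = 50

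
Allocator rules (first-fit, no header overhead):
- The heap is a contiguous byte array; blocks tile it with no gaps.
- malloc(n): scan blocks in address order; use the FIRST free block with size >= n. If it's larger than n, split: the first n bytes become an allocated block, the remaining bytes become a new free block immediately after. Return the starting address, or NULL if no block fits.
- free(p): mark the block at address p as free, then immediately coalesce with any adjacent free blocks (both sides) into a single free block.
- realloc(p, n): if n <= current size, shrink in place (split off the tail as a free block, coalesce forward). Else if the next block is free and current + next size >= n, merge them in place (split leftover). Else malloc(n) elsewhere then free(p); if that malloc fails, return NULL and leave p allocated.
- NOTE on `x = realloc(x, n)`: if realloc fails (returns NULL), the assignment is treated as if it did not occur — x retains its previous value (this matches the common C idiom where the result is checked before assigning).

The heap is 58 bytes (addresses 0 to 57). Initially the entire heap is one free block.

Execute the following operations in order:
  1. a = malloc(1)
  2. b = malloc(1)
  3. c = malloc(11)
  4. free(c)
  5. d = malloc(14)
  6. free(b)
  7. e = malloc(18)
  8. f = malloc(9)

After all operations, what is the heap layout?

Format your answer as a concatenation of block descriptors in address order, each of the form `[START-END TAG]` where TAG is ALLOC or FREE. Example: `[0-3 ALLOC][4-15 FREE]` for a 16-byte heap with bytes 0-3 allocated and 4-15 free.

Answer: [0-0 ALLOC][1-1 FREE][2-15 ALLOC][16-33 ALLOC][34-42 ALLOC][43-57 FREE]

Derivation:
Op 1: a = malloc(1) -> a = 0; heap: [0-0 ALLOC][1-57 FREE]
Op 2: b = malloc(1) -> b = 1; heap: [0-0 ALLOC][1-1 ALLOC][2-57 FREE]
Op 3: c = malloc(11) -> c = 2; heap: [0-0 ALLOC][1-1 ALLOC][2-12 ALLOC][13-57 FREE]
Op 4: free(c) -> (freed c); heap: [0-0 ALLOC][1-1 ALLOC][2-57 FREE]
Op 5: d = malloc(14) -> d = 2; heap: [0-0 ALLOC][1-1 ALLOC][2-15 ALLOC][16-57 FREE]
Op 6: free(b) -> (freed b); heap: [0-0 ALLOC][1-1 FREE][2-15 ALLOC][16-57 FREE]
Op 7: e = malloc(18) -> e = 16; heap: [0-0 ALLOC][1-1 FREE][2-15 ALLOC][16-33 ALLOC][34-57 FREE]
Op 8: f = malloc(9) -> f = 34; heap: [0-0 ALLOC][1-1 FREE][2-15 ALLOC][16-33 ALLOC][34-42 ALLOC][43-57 FREE]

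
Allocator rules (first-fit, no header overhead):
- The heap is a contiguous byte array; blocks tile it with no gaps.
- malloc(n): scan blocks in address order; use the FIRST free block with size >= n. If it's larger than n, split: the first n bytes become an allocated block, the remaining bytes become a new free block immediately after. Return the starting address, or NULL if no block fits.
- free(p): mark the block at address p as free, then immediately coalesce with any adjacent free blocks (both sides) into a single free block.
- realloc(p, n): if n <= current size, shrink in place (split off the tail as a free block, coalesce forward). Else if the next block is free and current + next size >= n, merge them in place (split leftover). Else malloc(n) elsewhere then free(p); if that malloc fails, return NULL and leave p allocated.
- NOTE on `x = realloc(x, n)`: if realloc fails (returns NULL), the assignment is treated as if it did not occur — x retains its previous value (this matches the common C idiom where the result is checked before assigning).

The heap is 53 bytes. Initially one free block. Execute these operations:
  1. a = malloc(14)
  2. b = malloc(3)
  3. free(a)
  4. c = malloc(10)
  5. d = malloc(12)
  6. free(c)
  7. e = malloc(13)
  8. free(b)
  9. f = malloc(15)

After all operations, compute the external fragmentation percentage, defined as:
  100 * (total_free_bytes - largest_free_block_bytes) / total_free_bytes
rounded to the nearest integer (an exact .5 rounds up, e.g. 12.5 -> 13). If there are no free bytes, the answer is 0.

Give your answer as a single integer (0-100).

Answer: 31

Derivation:
Op 1: a = malloc(14) -> a = 0; heap: [0-13 ALLOC][14-52 FREE]
Op 2: b = malloc(3) -> b = 14; heap: [0-13 ALLOC][14-16 ALLOC][17-52 FREE]
Op 3: free(a) -> (freed a); heap: [0-13 FREE][14-16 ALLOC][17-52 FREE]
Op 4: c = malloc(10) -> c = 0; heap: [0-9 ALLOC][10-13 FREE][14-16 ALLOC][17-52 FREE]
Op 5: d = malloc(12) -> d = 17; heap: [0-9 ALLOC][10-13 FREE][14-16 ALLOC][17-28 ALLOC][29-52 FREE]
Op 6: free(c) -> (freed c); heap: [0-13 FREE][14-16 ALLOC][17-28 ALLOC][29-52 FREE]
Op 7: e = malloc(13) -> e = 0; heap: [0-12 ALLOC][13-13 FREE][14-16 ALLOC][17-28 ALLOC][29-52 FREE]
Op 8: free(b) -> (freed b); heap: [0-12 ALLOC][13-16 FREE][17-28 ALLOC][29-52 FREE]
Op 9: f = malloc(15) -> f = 29; heap: [0-12 ALLOC][13-16 FREE][17-28 ALLOC][29-43 ALLOC][44-52 FREE]
Free blocks: [4 9] total_free=13 largest=9 -> 100*(13-9)/13 = 400/13 ≈ 30.769 -> rounds to 31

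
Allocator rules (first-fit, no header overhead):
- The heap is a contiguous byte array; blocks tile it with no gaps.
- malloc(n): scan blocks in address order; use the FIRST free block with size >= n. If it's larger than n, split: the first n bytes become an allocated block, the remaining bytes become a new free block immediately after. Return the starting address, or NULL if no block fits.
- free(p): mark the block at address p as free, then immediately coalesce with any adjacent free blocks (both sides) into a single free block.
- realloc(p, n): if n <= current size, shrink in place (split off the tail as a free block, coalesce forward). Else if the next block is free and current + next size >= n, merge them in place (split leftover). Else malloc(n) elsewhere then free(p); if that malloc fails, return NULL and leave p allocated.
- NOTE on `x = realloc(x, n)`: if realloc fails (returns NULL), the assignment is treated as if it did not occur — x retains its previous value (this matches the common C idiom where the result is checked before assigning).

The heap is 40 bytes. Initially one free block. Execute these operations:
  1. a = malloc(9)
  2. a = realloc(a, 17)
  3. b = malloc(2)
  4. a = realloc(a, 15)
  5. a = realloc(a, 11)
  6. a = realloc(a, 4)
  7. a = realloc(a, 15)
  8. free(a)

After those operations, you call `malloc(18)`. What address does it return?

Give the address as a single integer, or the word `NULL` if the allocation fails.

Op 1: a = malloc(9) -> a = 0; heap: [0-8 ALLOC][9-39 FREE]
Op 2: a = realloc(a, 17) -> a = 0; heap: [0-16 ALLOC][17-39 FREE]
Op 3: b = malloc(2) -> b = 17; heap: [0-16 ALLOC][17-18 ALLOC][19-39 FREE]
Op 4: a = realloc(a, 15) -> a = 0; heap: [0-14 ALLOC][15-16 FREE][17-18 ALLOC][19-39 FREE]
Op 5: a = realloc(a, 11) -> a = 0; heap: [0-10 ALLOC][11-16 FREE][17-18 ALLOC][19-39 FREE]
Op 6: a = realloc(a, 4) -> a = 0; heap: [0-3 ALLOC][4-16 FREE][17-18 ALLOC][19-39 FREE]
Op 7: a = realloc(a, 15) -> a = 0; heap: [0-14 ALLOC][15-16 FREE][17-18 ALLOC][19-39 FREE]
Op 8: free(a) -> (freed a); heap: [0-16 FREE][17-18 ALLOC][19-39 FREE]
malloc(18): first-fit scan over [0-16 FREE][17-18 ALLOC][19-39 FREE] -> 19

Answer: 19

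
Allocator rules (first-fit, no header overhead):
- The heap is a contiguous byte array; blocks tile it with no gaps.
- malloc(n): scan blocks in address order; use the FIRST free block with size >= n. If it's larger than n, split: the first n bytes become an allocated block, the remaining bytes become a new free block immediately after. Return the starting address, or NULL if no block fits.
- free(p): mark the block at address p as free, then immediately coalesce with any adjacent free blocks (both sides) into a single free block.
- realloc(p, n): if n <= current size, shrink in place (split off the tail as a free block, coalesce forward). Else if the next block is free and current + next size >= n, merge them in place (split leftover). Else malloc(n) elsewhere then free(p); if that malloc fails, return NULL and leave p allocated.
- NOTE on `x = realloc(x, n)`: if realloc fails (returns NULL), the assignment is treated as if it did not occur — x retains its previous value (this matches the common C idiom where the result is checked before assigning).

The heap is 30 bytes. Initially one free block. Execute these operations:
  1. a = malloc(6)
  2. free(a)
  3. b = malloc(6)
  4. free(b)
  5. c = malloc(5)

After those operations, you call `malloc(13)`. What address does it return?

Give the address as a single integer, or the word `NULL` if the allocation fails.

Answer: 5

Derivation:
Op 1: a = malloc(6) -> a = 0; heap: [0-5 ALLOC][6-29 FREE]
Op 2: free(a) -> (freed a); heap: [0-29 FREE]
Op 3: b = malloc(6) -> b = 0; heap: [0-5 ALLOC][6-29 FREE]
Op 4: free(b) -> (freed b); heap: [0-29 FREE]
Op 5: c = malloc(5) -> c = 0; heap: [0-4 ALLOC][5-29 FREE]
malloc(13): first-fit scan over [0-4 ALLOC][5-29 FREE] -> 5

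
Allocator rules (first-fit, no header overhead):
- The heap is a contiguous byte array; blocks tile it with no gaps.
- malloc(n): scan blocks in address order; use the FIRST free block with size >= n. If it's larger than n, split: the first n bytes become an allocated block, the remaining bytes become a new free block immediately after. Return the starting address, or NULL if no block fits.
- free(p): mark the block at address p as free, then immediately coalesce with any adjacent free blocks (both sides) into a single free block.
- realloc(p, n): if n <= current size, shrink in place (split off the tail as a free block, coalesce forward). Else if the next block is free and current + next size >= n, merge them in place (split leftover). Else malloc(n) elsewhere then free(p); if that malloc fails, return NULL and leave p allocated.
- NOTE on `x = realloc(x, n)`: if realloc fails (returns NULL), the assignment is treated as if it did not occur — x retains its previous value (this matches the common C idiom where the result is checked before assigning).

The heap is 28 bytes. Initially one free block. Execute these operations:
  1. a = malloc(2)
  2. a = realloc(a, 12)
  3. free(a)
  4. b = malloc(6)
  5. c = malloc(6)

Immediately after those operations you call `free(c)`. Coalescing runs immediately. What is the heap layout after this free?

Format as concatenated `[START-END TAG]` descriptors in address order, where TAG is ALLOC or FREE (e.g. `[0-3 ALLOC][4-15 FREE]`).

Op 1: a = malloc(2) -> a = 0; heap: [0-1 ALLOC][2-27 FREE]
Op 2: a = realloc(a, 12) -> a = 0; heap: [0-11 ALLOC][12-27 FREE]
Op 3: free(a) -> (freed a); heap: [0-27 FREE]
Op 4: b = malloc(6) -> b = 0; heap: [0-5 ALLOC][6-27 FREE]
Op 5: c = malloc(6) -> c = 6; heap: [0-5 ALLOC][6-11 ALLOC][12-27 FREE]
free(c): c = 6 -> block [6-11 ALLOC]; mark free, coalesce with adjacent free neighbors -> [0-5 ALLOC][6-27 FREE]

Answer: [0-5 ALLOC][6-27 FREE]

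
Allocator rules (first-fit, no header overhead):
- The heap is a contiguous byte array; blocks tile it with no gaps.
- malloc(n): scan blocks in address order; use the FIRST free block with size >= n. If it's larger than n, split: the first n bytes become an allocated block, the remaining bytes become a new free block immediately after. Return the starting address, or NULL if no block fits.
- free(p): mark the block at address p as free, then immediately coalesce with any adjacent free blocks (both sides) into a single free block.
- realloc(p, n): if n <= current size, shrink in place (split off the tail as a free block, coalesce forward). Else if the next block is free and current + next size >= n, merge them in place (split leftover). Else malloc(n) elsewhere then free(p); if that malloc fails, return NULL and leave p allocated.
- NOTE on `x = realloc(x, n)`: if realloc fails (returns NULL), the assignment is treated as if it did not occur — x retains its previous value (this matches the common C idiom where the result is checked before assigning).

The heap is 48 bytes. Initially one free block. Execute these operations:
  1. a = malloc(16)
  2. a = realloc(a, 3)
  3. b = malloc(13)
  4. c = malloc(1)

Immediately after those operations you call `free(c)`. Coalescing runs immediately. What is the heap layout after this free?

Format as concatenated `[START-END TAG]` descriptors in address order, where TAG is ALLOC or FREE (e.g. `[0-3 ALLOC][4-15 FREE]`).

Op 1: a = malloc(16) -> a = 0; heap: [0-15 ALLOC][16-47 FREE]
Op 2: a = realloc(a, 3) -> a = 0; heap: [0-2 ALLOC][3-47 FREE]
Op 3: b = malloc(13) -> b = 3; heap: [0-2 ALLOC][3-15 ALLOC][16-47 FREE]
Op 4: c = malloc(1) -> c = 16; heap: [0-2 ALLOC][3-15 ALLOC][16-16 ALLOC][17-47 FREE]
free(c): c = 16 -> block [16-16 ALLOC]; mark free, coalesce with adjacent free neighbors -> [0-2 ALLOC][3-15 ALLOC][16-47 FREE]

Answer: [0-2 ALLOC][3-15 ALLOC][16-47 FREE]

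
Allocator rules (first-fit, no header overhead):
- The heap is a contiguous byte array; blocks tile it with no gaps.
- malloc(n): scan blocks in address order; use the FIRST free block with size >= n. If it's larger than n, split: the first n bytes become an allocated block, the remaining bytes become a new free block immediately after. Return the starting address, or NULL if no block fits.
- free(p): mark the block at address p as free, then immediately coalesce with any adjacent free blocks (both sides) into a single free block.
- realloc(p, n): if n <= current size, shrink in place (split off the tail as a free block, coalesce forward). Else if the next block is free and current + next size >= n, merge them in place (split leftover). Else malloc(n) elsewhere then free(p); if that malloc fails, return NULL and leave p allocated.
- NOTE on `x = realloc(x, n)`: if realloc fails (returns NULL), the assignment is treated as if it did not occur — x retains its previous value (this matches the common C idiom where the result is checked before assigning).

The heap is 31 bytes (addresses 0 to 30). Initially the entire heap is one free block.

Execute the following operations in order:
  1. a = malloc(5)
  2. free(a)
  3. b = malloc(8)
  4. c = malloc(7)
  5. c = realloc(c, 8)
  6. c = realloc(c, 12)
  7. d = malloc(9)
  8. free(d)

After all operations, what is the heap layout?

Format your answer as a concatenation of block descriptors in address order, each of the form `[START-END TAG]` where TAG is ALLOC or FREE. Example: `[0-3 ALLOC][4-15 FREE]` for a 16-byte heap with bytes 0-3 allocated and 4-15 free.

Answer: [0-7 ALLOC][8-19 ALLOC][20-30 FREE]

Derivation:
Op 1: a = malloc(5) -> a = 0; heap: [0-4 ALLOC][5-30 FREE]
Op 2: free(a) -> (freed a); heap: [0-30 FREE]
Op 3: b = malloc(8) -> b = 0; heap: [0-7 ALLOC][8-30 FREE]
Op 4: c = malloc(7) -> c = 8; heap: [0-7 ALLOC][8-14 ALLOC][15-30 FREE]
Op 5: c = realloc(c, 8) -> c = 8; heap: [0-7 ALLOC][8-15 ALLOC][16-30 FREE]
Op 6: c = realloc(c, 12) -> c = 8; heap: [0-7 ALLOC][8-19 ALLOC][20-30 FREE]
Op 7: d = malloc(9) -> d = 20; heap: [0-7 ALLOC][8-19 ALLOC][20-28 ALLOC][29-30 FREE]
Op 8: free(d) -> (freed d); heap: [0-7 ALLOC][8-19 ALLOC][20-30 FREE]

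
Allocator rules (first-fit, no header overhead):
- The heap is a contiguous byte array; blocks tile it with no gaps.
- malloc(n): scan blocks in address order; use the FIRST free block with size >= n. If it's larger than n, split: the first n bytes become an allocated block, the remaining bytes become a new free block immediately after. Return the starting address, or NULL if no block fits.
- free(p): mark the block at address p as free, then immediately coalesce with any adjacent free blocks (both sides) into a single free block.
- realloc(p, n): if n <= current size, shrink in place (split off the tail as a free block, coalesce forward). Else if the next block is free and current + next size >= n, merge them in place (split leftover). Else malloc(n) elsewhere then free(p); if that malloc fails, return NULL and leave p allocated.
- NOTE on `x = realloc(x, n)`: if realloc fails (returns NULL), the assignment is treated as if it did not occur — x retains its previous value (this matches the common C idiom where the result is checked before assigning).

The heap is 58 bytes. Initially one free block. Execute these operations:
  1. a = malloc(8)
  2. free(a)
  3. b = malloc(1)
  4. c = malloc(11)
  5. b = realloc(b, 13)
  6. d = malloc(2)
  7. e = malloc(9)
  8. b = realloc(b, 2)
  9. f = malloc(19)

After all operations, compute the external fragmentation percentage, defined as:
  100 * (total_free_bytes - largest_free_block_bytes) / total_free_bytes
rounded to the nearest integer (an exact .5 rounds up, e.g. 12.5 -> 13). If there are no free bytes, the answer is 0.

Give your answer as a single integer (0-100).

Op 1: a = malloc(8) -> a = 0; heap: [0-7 ALLOC][8-57 FREE]
Op 2: free(a) -> (freed a); heap: [0-57 FREE]
Op 3: b = malloc(1) -> b = 0; heap: [0-0 ALLOC][1-57 FREE]
Op 4: c = malloc(11) -> c = 1; heap: [0-0 ALLOC][1-11 ALLOC][12-57 FREE]
Op 5: b = realloc(b, 13) -> b = 12; heap: [0-0 FREE][1-11 ALLOC][12-24 ALLOC][25-57 FREE]
Op 6: d = malloc(2) -> d = 25; heap: [0-0 FREE][1-11 ALLOC][12-24 ALLOC][25-26 ALLOC][27-57 FREE]
Op 7: e = malloc(9) -> e = 27; heap: [0-0 FREE][1-11 ALLOC][12-24 ALLOC][25-26 ALLOC][27-35 ALLOC][36-57 FREE]
Op 8: b = realloc(b, 2) -> b = 12; heap: [0-0 FREE][1-11 ALLOC][12-13 ALLOC][14-24 FREE][25-26 ALLOC][27-35 ALLOC][36-57 FREE]
Op 9: f = malloc(19) -> f = 36; heap: [0-0 FREE][1-11 ALLOC][12-13 ALLOC][14-24 FREE][25-26 ALLOC][27-35 ALLOC][36-54 ALLOC][55-57 FREE]
Free blocks: [1 11 3] total_free=15 largest=11 -> 100*(15-11)/15 = 400/15 ≈ 26.667 -> rounds to 27

Answer: 27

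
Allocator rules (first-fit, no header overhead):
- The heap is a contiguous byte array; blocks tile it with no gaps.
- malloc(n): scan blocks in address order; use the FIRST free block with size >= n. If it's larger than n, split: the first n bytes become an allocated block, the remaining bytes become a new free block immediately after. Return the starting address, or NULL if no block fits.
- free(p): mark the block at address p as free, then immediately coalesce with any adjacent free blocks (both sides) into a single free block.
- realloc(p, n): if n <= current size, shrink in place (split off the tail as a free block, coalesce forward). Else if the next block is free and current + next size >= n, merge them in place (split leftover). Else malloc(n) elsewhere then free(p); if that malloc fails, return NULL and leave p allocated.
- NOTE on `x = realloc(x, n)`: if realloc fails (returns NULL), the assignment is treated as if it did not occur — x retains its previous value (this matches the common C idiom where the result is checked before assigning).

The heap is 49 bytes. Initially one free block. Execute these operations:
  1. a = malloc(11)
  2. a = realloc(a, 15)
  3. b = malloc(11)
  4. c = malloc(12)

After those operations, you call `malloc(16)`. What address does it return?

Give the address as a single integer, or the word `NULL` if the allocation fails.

Answer: NULL

Derivation:
Op 1: a = malloc(11) -> a = 0; heap: [0-10 ALLOC][11-48 FREE]
Op 2: a = realloc(a, 15) -> a = 0; heap: [0-14 ALLOC][15-48 FREE]
Op 3: b = malloc(11) -> b = 15; heap: [0-14 ALLOC][15-25 ALLOC][26-48 FREE]
Op 4: c = malloc(12) -> c = 26; heap: [0-14 ALLOC][15-25 ALLOC][26-37 ALLOC][38-48 FREE]
malloc(16): first-fit scan over [0-14 ALLOC][15-25 ALLOC][26-37 ALLOC][38-48 FREE] -> NULL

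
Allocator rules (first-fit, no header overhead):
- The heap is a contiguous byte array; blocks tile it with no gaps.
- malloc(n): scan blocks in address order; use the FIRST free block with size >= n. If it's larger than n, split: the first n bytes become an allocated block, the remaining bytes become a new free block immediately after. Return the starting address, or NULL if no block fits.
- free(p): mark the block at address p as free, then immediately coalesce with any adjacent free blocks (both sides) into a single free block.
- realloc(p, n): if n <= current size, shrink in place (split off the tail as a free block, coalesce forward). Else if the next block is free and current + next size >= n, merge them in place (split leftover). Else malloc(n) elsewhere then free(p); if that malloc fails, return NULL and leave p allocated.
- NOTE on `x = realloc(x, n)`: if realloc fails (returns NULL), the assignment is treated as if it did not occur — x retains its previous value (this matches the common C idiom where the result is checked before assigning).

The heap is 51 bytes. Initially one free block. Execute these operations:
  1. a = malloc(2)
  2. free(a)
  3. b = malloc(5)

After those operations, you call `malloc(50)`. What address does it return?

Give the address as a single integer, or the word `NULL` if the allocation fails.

Op 1: a = malloc(2) -> a = 0; heap: [0-1 ALLOC][2-50 FREE]
Op 2: free(a) -> (freed a); heap: [0-50 FREE]
Op 3: b = malloc(5) -> b = 0; heap: [0-4 ALLOC][5-50 FREE]
malloc(50): first-fit scan over [0-4 ALLOC][5-50 FREE] -> NULL

Answer: NULL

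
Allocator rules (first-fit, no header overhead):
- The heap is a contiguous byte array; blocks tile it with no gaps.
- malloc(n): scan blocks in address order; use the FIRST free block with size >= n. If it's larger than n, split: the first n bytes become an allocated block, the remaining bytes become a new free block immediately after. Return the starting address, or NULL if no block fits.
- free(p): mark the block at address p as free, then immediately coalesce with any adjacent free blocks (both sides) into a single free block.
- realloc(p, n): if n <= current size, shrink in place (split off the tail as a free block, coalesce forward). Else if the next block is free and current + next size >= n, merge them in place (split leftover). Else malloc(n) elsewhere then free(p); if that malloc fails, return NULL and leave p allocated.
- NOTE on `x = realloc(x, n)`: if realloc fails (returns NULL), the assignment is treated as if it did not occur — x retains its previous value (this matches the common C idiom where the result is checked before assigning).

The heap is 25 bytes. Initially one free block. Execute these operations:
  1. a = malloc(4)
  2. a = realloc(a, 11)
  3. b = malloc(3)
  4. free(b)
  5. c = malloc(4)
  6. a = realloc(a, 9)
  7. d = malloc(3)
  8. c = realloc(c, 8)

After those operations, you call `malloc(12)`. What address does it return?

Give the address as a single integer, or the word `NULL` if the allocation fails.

Answer: NULL

Derivation:
Op 1: a = malloc(4) -> a = 0; heap: [0-3 ALLOC][4-24 FREE]
Op 2: a = realloc(a, 11) -> a = 0; heap: [0-10 ALLOC][11-24 FREE]
Op 3: b = malloc(3) -> b = 11; heap: [0-10 ALLOC][11-13 ALLOC][14-24 FREE]
Op 4: free(b) -> (freed b); heap: [0-10 ALLOC][11-24 FREE]
Op 5: c = malloc(4) -> c = 11; heap: [0-10 ALLOC][11-14 ALLOC][15-24 FREE]
Op 6: a = realloc(a, 9) -> a = 0; heap: [0-8 ALLOC][9-10 FREE][11-14 ALLOC][15-24 FREE]
Op 7: d = malloc(3) -> d = 15; heap: [0-8 ALLOC][9-10 FREE][11-14 ALLOC][15-17 ALLOC][18-24 FREE]
Op 8: c = realloc(c, 8) -> NULL (c unchanged); heap: [0-8 ALLOC][9-10 FREE][11-14 ALLOC][15-17 ALLOC][18-24 FREE]
malloc(12): first-fit scan over [0-8 ALLOC][9-10 FREE][11-14 ALLOC][15-17 ALLOC][18-24 FREE] -> NULL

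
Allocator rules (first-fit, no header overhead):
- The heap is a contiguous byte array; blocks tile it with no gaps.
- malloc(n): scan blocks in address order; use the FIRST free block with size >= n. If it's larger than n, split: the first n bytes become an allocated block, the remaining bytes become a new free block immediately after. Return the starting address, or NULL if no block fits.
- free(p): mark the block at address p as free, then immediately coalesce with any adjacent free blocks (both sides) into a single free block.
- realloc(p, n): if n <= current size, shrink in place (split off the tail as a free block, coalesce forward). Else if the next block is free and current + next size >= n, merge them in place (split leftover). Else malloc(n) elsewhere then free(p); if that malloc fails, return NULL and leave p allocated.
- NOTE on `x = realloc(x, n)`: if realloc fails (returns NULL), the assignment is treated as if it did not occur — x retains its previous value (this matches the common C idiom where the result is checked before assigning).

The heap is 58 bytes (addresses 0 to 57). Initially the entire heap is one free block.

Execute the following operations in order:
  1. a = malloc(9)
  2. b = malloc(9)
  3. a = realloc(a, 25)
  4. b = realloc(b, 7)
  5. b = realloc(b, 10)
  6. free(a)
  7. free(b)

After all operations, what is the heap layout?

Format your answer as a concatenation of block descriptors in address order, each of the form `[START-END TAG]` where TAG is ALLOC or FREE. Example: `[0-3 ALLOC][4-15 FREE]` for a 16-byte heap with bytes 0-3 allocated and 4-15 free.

Op 1: a = malloc(9) -> a = 0; heap: [0-8 ALLOC][9-57 FREE]
Op 2: b = malloc(9) -> b = 9; heap: [0-8 ALLOC][9-17 ALLOC][18-57 FREE]
Op 3: a = realloc(a, 25) -> a = 18; heap: [0-8 FREE][9-17 ALLOC][18-42 ALLOC][43-57 FREE]
Op 4: b = realloc(b, 7) -> b = 9; heap: [0-8 FREE][9-15 ALLOC][16-17 FREE][18-42 ALLOC][43-57 FREE]
Op 5: b = realloc(b, 10) -> b = 43; heap: [0-17 FREE][18-42 ALLOC][43-52 ALLOC][53-57 FREE]
Op 6: free(a) -> (freed a); heap: [0-42 FREE][43-52 ALLOC][53-57 FREE]
Op 7: free(b) -> (freed b); heap: [0-57 FREE]

Answer: [0-57 FREE]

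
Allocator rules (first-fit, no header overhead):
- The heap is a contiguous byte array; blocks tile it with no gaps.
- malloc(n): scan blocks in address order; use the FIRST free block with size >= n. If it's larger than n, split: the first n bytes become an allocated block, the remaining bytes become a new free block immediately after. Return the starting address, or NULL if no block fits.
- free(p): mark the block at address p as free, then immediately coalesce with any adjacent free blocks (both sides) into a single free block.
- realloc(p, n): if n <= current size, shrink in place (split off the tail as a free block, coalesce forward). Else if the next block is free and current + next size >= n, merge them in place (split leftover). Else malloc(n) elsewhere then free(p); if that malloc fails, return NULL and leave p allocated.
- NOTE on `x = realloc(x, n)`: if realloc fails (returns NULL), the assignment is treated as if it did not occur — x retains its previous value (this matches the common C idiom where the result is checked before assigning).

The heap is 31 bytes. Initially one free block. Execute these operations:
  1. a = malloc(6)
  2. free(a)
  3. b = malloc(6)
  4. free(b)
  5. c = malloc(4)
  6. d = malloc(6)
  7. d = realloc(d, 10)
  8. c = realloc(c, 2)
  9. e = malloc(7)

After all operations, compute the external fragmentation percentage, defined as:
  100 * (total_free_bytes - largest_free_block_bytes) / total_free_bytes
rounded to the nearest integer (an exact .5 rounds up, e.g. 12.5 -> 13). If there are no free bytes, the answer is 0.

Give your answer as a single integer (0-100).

Answer: 17

Derivation:
Op 1: a = malloc(6) -> a = 0; heap: [0-5 ALLOC][6-30 FREE]
Op 2: free(a) -> (freed a); heap: [0-30 FREE]
Op 3: b = malloc(6) -> b = 0; heap: [0-5 ALLOC][6-30 FREE]
Op 4: free(b) -> (freed b); heap: [0-30 FREE]
Op 5: c = malloc(4) -> c = 0; heap: [0-3 ALLOC][4-30 FREE]
Op 6: d = malloc(6) -> d = 4; heap: [0-3 ALLOC][4-9 ALLOC][10-30 FREE]
Op 7: d = realloc(d, 10) -> d = 4; heap: [0-3 ALLOC][4-13 ALLOC][14-30 FREE]
Op 8: c = realloc(c, 2) -> c = 0; heap: [0-1 ALLOC][2-3 FREE][4-13 ALLOC][14-30 FREE]
Op 9: e = malloc(7) -> e = 14; heap: [0-1 ALLOC][2-3 FREE][4-13 ALLOC][14-20 ALLOC][21-30 FREE]
Free blocks: [2 10] total_free=12 largest=10 -> 100*(12-10)/12 = 200/12 ≈ 16.667 -> rounds to 17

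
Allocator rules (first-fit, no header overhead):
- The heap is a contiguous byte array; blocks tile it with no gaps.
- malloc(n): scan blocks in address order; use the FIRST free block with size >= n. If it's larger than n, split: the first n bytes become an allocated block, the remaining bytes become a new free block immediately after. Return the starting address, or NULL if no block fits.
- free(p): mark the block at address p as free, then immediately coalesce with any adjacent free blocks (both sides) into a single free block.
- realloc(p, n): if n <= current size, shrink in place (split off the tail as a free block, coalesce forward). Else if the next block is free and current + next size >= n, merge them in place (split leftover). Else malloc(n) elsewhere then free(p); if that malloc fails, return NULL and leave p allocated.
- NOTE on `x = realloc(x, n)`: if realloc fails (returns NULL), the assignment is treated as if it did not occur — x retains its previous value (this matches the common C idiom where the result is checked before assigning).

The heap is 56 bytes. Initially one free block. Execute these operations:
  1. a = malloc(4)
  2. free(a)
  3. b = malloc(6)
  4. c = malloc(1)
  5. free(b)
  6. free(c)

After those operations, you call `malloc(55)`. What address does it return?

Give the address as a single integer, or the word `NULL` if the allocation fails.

Answer: 0

Derivation:
Op 1: a = malloc(4) -> a = 0; heap: [0-3 ALLOC][4-55 FREE]
Op 2: free(a) -> (freed a); heap: [0-55 FREE]
Op 3: b = malloc(6) -> b = 0; heap: [0-5 ALLOC][6-55 FREE]
Op 4: c = malloc(1) -> c = 6; heap: [0-5 ALLOC][6-6 ALLOC][7-55 FREE]
Op 5: free(b) -> (freed b); heap: [0-5 FREE][6-6 ALLOC][7-55 FREE]
Op 6: free(c) -> (freed c); heap: [0-55 FREE]
malloc(55): first-fit scan over [0-55 FREE] -> 0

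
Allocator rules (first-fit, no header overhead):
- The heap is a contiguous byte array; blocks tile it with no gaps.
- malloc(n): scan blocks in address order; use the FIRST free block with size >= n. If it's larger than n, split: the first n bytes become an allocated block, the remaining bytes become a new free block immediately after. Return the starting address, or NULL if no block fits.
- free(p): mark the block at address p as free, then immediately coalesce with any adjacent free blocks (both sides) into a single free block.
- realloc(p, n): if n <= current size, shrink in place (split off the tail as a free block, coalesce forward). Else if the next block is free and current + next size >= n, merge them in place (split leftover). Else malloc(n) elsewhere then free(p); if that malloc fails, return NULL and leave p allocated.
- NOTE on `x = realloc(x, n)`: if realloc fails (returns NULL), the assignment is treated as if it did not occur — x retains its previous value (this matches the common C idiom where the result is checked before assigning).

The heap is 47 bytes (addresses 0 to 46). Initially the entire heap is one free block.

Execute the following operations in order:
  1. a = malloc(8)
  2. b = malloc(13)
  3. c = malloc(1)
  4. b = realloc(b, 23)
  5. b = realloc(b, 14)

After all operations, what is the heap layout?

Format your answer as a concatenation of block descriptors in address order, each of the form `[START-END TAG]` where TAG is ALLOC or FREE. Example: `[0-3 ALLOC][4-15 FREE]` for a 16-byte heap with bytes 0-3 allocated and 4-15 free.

Op 1: a = malloc(8) -> a = 0; heap: [0-7 ALLOC][8-46 FREE]
Op 2: b = malloc(13) -> b = 8; heap: [0-7 ALLOC][8-20 ALLOC][21-46 FREE]
Op 3: c = malloc(1) -> c = 21; heap: [0-7 ALLOC][8-20 ALLOC][21-21 ALLOC][22-46 FREE]
Op 4: b = realloc(b, 23) -> b = 22; heap: [0-7 ALLOC][8-20 FREE][21-21 ALLOC][22-44 ALLOC][45-46 FREE]
Op 5: b = realloc(b, 14) -> b = 22; heap: [0-7 ALLOC][8-20 FREE][21-21 ALLOC][22-35 ALLOC][36-46 FREE]

Answer: [0-7 ALLOC][8-20 FREE][21-21 ALLOC][22-35 ALLOC][36-46 FREE]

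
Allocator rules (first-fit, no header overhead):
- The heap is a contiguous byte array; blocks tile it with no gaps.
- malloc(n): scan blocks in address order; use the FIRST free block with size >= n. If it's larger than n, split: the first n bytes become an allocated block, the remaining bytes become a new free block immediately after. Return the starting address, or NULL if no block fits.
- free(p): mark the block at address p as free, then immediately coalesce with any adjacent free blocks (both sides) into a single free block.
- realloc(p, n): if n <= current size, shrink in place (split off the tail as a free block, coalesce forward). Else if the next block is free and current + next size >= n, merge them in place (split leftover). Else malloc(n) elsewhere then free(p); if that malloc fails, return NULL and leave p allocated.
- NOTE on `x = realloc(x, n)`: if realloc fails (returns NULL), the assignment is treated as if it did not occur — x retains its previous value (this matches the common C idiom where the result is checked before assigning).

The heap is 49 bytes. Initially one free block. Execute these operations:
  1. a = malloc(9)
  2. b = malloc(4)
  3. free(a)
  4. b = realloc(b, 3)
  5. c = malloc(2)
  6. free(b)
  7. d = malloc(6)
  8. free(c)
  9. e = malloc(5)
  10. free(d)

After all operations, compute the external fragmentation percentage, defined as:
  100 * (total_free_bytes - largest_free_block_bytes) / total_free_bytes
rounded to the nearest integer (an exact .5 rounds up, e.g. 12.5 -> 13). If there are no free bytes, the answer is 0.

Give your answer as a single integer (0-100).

Op 1: a = malloc(9) -> a = 0; heap: [0-8 ALLOC][9-48 FREE]
Op 2: b = malloc(4) -> b = 9; heap: [0-8 ALLOC][9-12 ALLOC][13-48 FREE]
Op 3: free(a) -> (freed a); heap: [0-8 FREE][9-12 ALLOC][13-48 FREE]
Op 4: b = realloc(b, 3) -> b = 9; heap: [0-8 FREE][9-11 ALLOC][12-48 FREE]
Op 5: c = malloc(2) -> c = 0; heap: [0-1 ALLOC][2-8 FREE][9-11 ALLOC][12-48 FREE]
Op 6: free(b) -> (freed b); heap: [0-1 ALLOC][2-48 FREE]
Op 7: d = malloc(6) -> d = 2; heap: [0-1 ALLOC][2-7 ALLOC][8-48 FREE]
Op 8: free(c) -> (freed c); heap: [0-1 FREE][2-7 ALLOC][8-48 FREE]
Op 9: e = malloc(5) -> e = 8; heap: [0-1 FREE][2-7 ALLOC][8-12 ALLOC][13-48 FREE]
Op 10: free(d) -> (freed d); heap: [0-7 FREE][8-12 ALLOC][13-48 FREE]
Free blocks: [8 36] total_free=44 largest=36 -> 100*(44-36)/44 = 800/44 ≈ 18.182 -> rounds to 18

Answer: 18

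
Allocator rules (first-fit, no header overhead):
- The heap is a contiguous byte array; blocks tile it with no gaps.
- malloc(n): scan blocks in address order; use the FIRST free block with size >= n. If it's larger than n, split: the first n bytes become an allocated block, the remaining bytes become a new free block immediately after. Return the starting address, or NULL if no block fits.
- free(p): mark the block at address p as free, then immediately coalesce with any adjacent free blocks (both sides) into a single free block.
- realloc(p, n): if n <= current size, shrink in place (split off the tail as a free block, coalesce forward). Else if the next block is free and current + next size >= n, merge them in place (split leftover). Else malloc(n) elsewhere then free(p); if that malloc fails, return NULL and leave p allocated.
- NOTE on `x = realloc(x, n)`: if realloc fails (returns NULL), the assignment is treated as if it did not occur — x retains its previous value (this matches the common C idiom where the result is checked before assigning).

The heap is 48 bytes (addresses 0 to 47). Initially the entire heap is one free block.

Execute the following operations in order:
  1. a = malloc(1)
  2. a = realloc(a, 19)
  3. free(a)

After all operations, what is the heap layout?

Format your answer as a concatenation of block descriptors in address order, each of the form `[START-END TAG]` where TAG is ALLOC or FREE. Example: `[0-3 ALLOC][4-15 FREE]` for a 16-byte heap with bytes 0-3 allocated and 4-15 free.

Answer: [0-47 FREE]

Derivation:
Op 1: a = malloc(1) -> a = 0; heap: [0-0 ALLOC][1-47 FREE]
Op 2: a = realloc(a, 19) -> a = 0; heap: [0-18 ALLOC][19-47 FREE]
Op 3: free(a) -> (freed a); heap: [0-47 FREE]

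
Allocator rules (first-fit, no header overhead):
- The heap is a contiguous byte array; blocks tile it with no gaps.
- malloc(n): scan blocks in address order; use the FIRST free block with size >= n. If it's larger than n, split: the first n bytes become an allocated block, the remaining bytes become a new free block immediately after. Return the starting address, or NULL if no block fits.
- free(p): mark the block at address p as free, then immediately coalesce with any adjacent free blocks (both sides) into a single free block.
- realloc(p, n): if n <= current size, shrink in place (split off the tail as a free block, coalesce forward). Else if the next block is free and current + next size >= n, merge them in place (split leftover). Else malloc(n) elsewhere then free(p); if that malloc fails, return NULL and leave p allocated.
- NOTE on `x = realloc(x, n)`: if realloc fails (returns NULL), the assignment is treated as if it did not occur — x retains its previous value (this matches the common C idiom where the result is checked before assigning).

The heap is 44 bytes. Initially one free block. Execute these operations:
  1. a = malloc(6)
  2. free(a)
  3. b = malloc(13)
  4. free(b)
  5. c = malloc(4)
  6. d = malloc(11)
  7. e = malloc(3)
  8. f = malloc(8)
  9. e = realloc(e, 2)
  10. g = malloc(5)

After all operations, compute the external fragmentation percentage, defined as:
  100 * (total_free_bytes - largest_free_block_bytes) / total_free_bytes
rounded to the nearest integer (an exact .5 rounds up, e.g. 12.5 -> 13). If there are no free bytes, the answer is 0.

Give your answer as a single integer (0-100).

Op 1: a = malloc(6) -> a = 0; heap: [0-5 ALLOC][6-43 FREE]
Op 2: free(a) -> (freed a); heap: [0-43 FREE]
Op 3: b = malloc(13) -> b = 0; heap: [0-12 ALLOC][13-43 FREE]
Op 4: free(b) -> (freed b); heap: [0-43 FREE]
Op 5: c = malloc(4) -> c = 0; heap: [0-3 ALLOC][4-43 FREE]
Op 6: d = malloc(11) -> d = 4; heap: [0-3 ALLOC][4-14 ALLOC][15-43 FREE]
Op 7: e = malloc(3) -> e = 15; heap: [0-3 ALLOC][4-14 ALLOC][15-17 ALLOC][18-43 FREE]
Op 8: f = malloc(8) -> f = 18; heap: [0-3 ALLOC][4-14 ALLOC][15-17 ALLOC][18-25 ALLOC][26-43 FREE]
Op 9: e = realloc(e, 2) -> e = 15; heap: [0-3 ALLOC][4-14 ALLOC][15-16 ALLOC][17-17 FREE][18-25 ALLOC][26-43 FREE]
Op 10: g = malloc(5) -> g = 26; heap: [0-3 ALLOC][4-14 ALLOC][15-16 ALLOC][17-17 FREE][18-25 ALLOC][26-30 ALLOC][31-43 FREE]
Free blocks: [1 13] total_free=14 largest=13 -> 100*(14-13)/14 = 100/14 ≈ 7.143 -> rounds to 7

Answer: 7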